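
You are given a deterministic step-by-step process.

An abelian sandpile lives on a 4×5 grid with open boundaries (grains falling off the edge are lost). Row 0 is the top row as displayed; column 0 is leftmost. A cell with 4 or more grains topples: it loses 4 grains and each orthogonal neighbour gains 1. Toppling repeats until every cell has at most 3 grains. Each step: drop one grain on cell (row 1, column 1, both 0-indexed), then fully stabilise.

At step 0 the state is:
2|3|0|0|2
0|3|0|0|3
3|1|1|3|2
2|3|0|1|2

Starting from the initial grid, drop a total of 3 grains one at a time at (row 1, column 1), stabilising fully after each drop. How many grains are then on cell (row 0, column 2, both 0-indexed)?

gen 0: 2|3|0|0|2
0|3|0|0|3
3|1|1|3|2
2|3|0|1|2
gen 1: 3|0|1|0|2
1|1|1|0|3
3|2|1|3|2
2|3|0|1|2
gen 2: 3|0|1|0|2
1|2|1|0|3
3|2|1|3|2
2|3|0|1|2
gen 3: 3|0|1|0|2
1|3|1|0|3
3|2|1|3|2
2|3|0|1|2

1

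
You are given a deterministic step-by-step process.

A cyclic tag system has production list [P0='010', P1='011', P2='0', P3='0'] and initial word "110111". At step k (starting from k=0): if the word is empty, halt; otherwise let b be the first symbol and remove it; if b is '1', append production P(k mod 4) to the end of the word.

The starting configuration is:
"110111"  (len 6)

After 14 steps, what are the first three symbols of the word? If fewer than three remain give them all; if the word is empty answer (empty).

gen 0: "110111"  (len 6)
gen 1: "10111010"  (len 8)
gen 2: "0111010011"  (len 10)
gen 3: "111010011"  (len 9)
gen 4: "110100110"  (len 9)
gen 5: "10100110010"  (len 11)
gen 6: "0100110010011"  (len 13)
gen 7: "100110010011"  (len 12)
gen 8: "001100100110"  (len 12)
gen 9: "01100100110"  (len 11)
gen 10: "1100100110"  (len 10)
gen 11: "1001001100"  (len 10)
gen 12: "0010011000"  (len 10)
gen 13: "010011000"  (len 9)
gen 14: "10011000"  (len 8)

100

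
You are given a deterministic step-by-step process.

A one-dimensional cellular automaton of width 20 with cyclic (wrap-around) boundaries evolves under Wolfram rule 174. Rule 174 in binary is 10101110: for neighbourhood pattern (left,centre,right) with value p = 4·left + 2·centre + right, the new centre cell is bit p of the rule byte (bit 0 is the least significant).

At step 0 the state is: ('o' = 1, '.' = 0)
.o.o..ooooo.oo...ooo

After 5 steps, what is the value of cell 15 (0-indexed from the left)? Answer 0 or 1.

t=0: .o.o..ooooo.oo...ooo
t=1: oooo.ooooo.oo...ooo.
t=2: ooo.ooooo.oo...ooo.o
t=3: oo.ooooo.oo...ooo.oo
t=4: o.ooooo.oo...ooo.ooo
t=5: .ooooo.oo...ooo.oooo

0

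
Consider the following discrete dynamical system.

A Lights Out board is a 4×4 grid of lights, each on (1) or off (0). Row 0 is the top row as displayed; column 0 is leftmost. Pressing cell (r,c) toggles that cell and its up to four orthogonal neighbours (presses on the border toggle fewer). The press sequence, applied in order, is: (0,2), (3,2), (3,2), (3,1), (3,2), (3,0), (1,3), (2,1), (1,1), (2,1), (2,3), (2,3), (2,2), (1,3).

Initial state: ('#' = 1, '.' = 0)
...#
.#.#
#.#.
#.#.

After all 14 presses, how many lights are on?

10

t=0: ...#
.#.#
#.#.
#.#.
t=1: .##.
.###
#.#.
#.#.
t=2: .##.
.###
#...
##.#
t=3: .##.
.###
#.#.
#.#.
t=4: .##.
.###
###.
.#..
t=5: .##.
.###
##..
..##
t=6: .##.
.###
.#..
####
t=7: .###
.#..
.#.#
####
t=8: .###
....
#.##
#.##
t=9: ..##
###.
####
#.##
t=10: ..##
#.#.
...#
####
t=11: ..##
#.##
..#.
###.
t=12: ..##
#.#.
...#
####
t=13: ..##
#...
.##.
##.#
t=14: ..#.
#.##
.###
##.#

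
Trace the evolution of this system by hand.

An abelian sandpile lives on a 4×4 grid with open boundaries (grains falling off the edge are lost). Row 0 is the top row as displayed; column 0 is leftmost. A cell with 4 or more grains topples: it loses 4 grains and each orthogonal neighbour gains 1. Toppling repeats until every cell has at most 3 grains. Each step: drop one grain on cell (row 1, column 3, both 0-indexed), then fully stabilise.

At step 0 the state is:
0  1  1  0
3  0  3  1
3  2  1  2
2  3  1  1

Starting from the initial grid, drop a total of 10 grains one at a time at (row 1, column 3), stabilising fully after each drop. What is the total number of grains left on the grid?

30

k=0  0  1  1  0
3  0  3  1
3  2  1  2
2  3  1  1
k=1  0  1  1  0
3  0  3  2
3  2  1  2
2  3  1  1
k=2  0  1  1  0
3  0  3  3
3  2  1  2
2  3  1  1
k=3  0  1  2  1
3  1  0  1
3  2  2  3
2  3  1  1
k=4  0  1  2  1
3  1  0  2
3  2  2  3
2  3  1  1
k=5  0  1  2  1
3  1  0  3
3  2  2  3
2  3  1  1
k=6  0  1  2  2
3  1  1  1
3  2  3  0
2  3  1  2
k=7  0  1  2  2
3  1  1  2
3  2  3  0
2  3  1  2
k=8  0  1  2  2
3  1  1  3
3  2  3  0
2  3  1  2
k=9  0  1  2  3
3  1  2  0
3  2  3  1
2  3  1  2
k=10  0  1  2  3
3  1  2  1
3  2  3  1
2  3  1  2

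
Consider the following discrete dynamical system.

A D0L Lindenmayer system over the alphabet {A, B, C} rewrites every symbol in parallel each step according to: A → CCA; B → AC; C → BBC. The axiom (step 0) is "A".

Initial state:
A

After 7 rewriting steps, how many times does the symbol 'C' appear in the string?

k=0  A
k=1  CCA
k=2  BBCBBCCCA
k=3  ACACBBCACACBBCBBCBBCCCA
k=4  CCABBCCCABBCACACBBCCCABBCCCABBCACACBBCACACBBCACACBBCBBCBBCCCA
k=5  BBCBBCCCAACACBBCBBCBBCCCAACACBBCCCABBCCCABBCACACBBCBBCBBCC…BBCCCABBCACACBBCCCABBCCCABBCACACBBCACACBBCACACBBCBBCBBCCCA  (len 163)
k=6  ACACBBCACACBBCBBCBBCCCACCABBCCCABBCACACBBCACACBBCACACBBCBB…BBCCCABBCACACBBCCCABBCCCABBCACACBBCACACBBCACACBBCBBCBBCCCA  (len 433)
k=7  CCABBCCCABBCACACBBCCCABBCCCABBCACACBBCACACBBCACACBBCBBCBBC…BBCCCABBCACACBBCCCABBCCCABBCACACBBCACACBBCACACBBCBBCBBCCCA  (len 1151)

522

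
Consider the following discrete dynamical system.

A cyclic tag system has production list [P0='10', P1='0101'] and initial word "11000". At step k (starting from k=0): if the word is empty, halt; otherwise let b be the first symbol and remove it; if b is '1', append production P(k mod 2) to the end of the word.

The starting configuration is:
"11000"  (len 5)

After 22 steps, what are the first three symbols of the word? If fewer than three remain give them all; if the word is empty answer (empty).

[0] "11000"  (len 5)
[1] "100010"  (len 6)
[2] "000100101"  (len 9)
[3] "00100101"  (len 8)
[4] "0100101"  (len 7)
[5] "100101"  (len 6)
[6] "001010101"  (len 9)
[7] "01010101"  (len 8)
[8] "1010101"  (len 7)
[9] "01010110"  (len 8)
[10] "1010110"  (len 7)
[11] "01011010"  (len 8)
[12] "1011010"  (len 7)
[13] "01101010"  (len 8)
[14] "1101010"  (len 7)
[15] "10101010"  (len 8)
[16] "01010100101"  (len 11)
[17] "1010100101"  (len 10)
[18] "0101001010101"  (len 13)
[19] "101001010101"  (len 12)
[20] "010010101010101"  (len 15)
[21] "10010101010101"  (len 14)
[22] "00101010101010101"  (len 17)

001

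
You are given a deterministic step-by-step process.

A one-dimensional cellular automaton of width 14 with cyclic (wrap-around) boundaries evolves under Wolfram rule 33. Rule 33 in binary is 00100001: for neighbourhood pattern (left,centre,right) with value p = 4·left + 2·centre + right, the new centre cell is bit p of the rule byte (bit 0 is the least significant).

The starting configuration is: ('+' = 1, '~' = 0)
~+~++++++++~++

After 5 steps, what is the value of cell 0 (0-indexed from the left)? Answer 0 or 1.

0

t=0: ~+~++++++++~++
t=1: +~+~~~~~~~~+~~
t=2: ~+~~++++++~~~~
t=3: ~~~~~~~~~~~+++
t=4: ~+++++++++~~~~
t=5: ~~~~~~~~~~~+++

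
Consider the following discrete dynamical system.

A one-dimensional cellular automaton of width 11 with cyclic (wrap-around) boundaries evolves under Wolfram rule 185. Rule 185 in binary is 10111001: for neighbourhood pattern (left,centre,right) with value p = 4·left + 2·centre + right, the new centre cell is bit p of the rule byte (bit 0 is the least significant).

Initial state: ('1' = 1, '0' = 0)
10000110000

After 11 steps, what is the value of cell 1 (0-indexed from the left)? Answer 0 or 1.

1

t=0: 10000110000
t=1: 01110101110
t=2: 01101011101
t=3: 11010111010
t=4: 10101110101
t=5: 01011101011
t=6: 10111010110
t=7: 01110101101
t=8: 11101011010
t=9: 11010110101
t=10: 10101101011
t=11: 01011010111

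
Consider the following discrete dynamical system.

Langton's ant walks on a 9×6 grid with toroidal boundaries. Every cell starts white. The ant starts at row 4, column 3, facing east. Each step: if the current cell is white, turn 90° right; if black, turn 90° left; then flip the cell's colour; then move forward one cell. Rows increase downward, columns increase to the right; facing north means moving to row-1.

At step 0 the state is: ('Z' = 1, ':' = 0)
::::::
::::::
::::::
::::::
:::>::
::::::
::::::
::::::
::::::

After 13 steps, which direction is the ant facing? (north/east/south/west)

south

0) ::::::
::::::
::::::
::::::
:::>::
::::::
::::::
::::::
::::::
1) ::::::
::::::
::::::
::::::
:::Z::
:::v::
::::::
::::::
::::::
2) ::::::
::::::
::::::
::::::
:::Z::
::<Z::
::::::
::::::
::::::
3) ::::::
::::::
::::::
::::::
::^Z::
::ZZ::
::::::
::::::
::::::
4) ::::::
::::::
::::::
::::::
::Z>::
::ZZ::
::::::
::::::
::::::
5) ::::::
::::::
::::::
:::^::
::Z:::
::ZZ::
::::::
::::::
::::::
6) ::::::
::::::
::::::
:::Z>:
::Z:::
::ZZ::
::::::
::::::
::::::
7) ::::::
::::::
::::::
:::ZZ:
::Z:v:
::ZZ::
::::::
::::::
::::::
8) ::::::
::::::
::::::
:::ZZ:
::Z<Z:
::ZZ::
::::::
::::::
::::::
9) ::::::
::::::
::::::
:::^Z:
::ZZZ:
::ZZ::
::::::
::::::
::::::
10) ::::::
::::::
::::::
::<:Z:
::ZZZ:
::ZZ::
::::::
::::::
::::::
11) ::::::
::::::
::^:::
::Z:Z:
::ZZZ:
::ZZ::
::::::
::::::
::::::
12) ::::::
::::::
::Z>::
::Z:Z:
::ZZZ:
::ZZ::
::::::
::::::
::::::
13) ::::::
::::::
::ZZ::
::ZvZ:
::ZZZ:
::ZZ::
::::::
::::::
::::::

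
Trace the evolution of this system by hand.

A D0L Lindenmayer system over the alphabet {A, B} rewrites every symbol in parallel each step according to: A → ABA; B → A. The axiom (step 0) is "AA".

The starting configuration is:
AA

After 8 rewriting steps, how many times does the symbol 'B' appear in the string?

816

[0] AA
[1] ABAABA
[2] ABAAABAABAAABA
[3] ABAAABAABAABAAABAABAAABAABAABAAABA
[4] ABAAABAABAABAAABAABAAABAABAAABAABAABAAABAABAAABAABAABAAABAABAAABAABAAABAABAABAAABA
[5] ABAAABAABAABAAABAABAAABAABAAABAABAABAAABAABAAABAABAABAAABA…ABAAABAABAABAAABAABAAABAABAABAAABAABAAABAABAAABAABAABAAABA  (len 198)
[6] ABAAABAABAABAAABAABAAABAABAAABAABAABAAABAABAAABAABAABAAABA…ABAAABAABAABAAABAABAAABAABAABAAABAABAAABAABAAABAABAABAAABA  (len 478)
[7] ABAAABAABAABAAABAABAAABAABAAABAABAABAAABAABAAABAABAABAAABA…ABAAABAABAABAAABAABAAABAABAABAAABAABAAABAABAAABAABAABAAABA  (len 1154)
[8] ABAAABAABAABAAABAABAAABAABAAABAABAABAAABAABAAABAABAABAAABA…ABAAABAABAABAAABAABAAABAABAABAAABAABAAABAABAAABAABAABAAABA  (len 2786)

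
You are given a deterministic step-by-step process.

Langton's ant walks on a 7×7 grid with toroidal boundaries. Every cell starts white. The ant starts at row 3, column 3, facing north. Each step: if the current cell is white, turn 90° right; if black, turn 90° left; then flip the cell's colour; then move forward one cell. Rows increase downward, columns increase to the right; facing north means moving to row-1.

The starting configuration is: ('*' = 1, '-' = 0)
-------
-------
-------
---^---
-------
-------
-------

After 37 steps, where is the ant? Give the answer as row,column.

k=0  -------
-------
-------
---^---
-------
-------
-------
k=1  -------
-------
-------
---*>--
-------
-------
-------
k=2  -------
-------
-------
---**--
----v--
-------
-------
k=3  -------
-------
-------
---**--
---<*--
-------
-------
k=4  -------
-------
-------
---^*--
---**--
-------
-------
k=5  -------
-------
-------
--<-*--
---**--
-------
-------
k=6  -------
-------
--^----
--*-*--
---**--
-------
-------
k=7  -------
-------
--*>---
--*-*--
---**--
-------
-------
k=8  -------
-------
--**---
--*v*--
---**--
-------
-------
k=9  -------
-------
--**---
--<**--
---**--
-------
-------
k=10  -------
-------
--**---
---**--
--v**--
-------
-------
k=11  -------
-------
--**---
---**--
-<***--
-------
-------
k=12  -------
-------
--**---
-^-**--
-****--
-------
-------
k=13  -------
-------
--**---
-*>**--
-****--
-------
-------
k=14  -------
-------
--**---
-****--
-*v**--
-------
-------
k=15  -------
-------
--**---
-****--
-*->*--
-------
-------
k=16  -------
-------
--**---
-**^*--
-*--*--
-------
-------
k=17  -------
-------
--**---
-*<-*--
-*--*--
-------
-------
k=18  -------
-------
--**---
-*--*--
-*v-*--
-------
-------
k=19  -------
-------
--**---
-*--*--
-<*-*--
-------
-------
k=20  -------
-------
--**---
-*--*--
--*-*--
-v-----
-------
k=21  -------
-------
--**---
-*--*--
--*-*--
<*-----
-------
k=22  -------
-------
--**---
-*--*--
^-*-*--
**-----
-------
k=23  -------
-------
--**---
-*--*--
*>*-*--
**-----
-------
k=24  -------
-------
--**---
-*--*--
***-*--
*v-----
-------
k=25  -------
-------
--**---
-*--*--
***-*--
*->----
-------
k=26  -------
-------
--**---
-*--*--
***-*--
*-*----
--v----
k=27  -------
-------
--**---
-*--*--
***-*--
*-*----
-<*----
k=28  -------
-------
--**---
-*--*--
***-*--
*^*----
-**----
k=29  -------
-------
--**---
-*--*--
***-*--
**>----
-**----
k=30  -------
-------
--**---
-*--*--
**^-*--
**-----
-**----
k=31  -------
-------
--**---
-*--*--
*<--*--
**-----
-**----
k=32  -------
-------
--**---
-*--*--
*---*--
*v-----
-**----
k=33  -------
-------
--**---
-*--*--
*---*--
*->----
-**----
k=34  -------
-------
--**---
-*--*--
*---*--
*-*----
-*v----
k=35  -------
-------
--**---
-*--*--
*---*--
*-*----
-*->---
k=36  ---v---
-------
--**---
-*--*--
*---*--
*-*----
-*-*---
k=37  --<*---
-------
--**---
-*--*--
*---*--
*-*----
-*-*---

0,2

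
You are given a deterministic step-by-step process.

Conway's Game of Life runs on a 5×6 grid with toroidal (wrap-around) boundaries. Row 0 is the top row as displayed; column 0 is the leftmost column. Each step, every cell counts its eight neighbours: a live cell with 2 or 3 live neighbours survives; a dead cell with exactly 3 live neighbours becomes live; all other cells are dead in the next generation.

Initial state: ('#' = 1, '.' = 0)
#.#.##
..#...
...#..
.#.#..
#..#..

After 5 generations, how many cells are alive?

4

step 0: #.#.##
..#...
...#..
.#.#..
#..#..
step 1: #.#.##
.##.##
...#..
...##.
#..#..
step 2: ..#...
.##...
.....#
..###.
###...
step 3: #..#..
.##...
.#..#.
#.####
......
step 4: .##...
####..
....#.
######
###...
step 5: ......
#..#..
......
....#.
....#.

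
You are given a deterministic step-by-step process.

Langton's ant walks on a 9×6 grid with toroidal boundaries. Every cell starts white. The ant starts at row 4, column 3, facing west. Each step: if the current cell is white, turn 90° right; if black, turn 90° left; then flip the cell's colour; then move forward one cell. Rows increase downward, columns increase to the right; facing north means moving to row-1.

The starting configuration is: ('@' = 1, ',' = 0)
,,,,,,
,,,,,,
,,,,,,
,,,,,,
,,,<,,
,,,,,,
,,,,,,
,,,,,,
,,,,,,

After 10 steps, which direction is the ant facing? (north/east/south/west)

east

t=0: ,,,,,,
,,,,,,
,,,,,,
,,,,,,
,,,<,,
,,,,,,
,,,,,,
,,,,,,
,,,,,,
t=1: ,,,,,,
,,,,,,
,,,,,,
,,,^,,
,,,@,,
,,,,,,
,,,,,,
,,,,,,
,,,,,,
t=2: ,,,,,,
,,,,,,
,,,,,,
,,,@>,
,,,@,,
,,,,,,
,,,,,,
,,,,,,
,,,,,,
t=3: ,,,,,,
,,,,,,
,,,,,,
,,,@@,
,,,@v,
,,,,,,
,,,,,,
,,,,,,
,,,,,,
t=4: ,,,,,,
,,,,,,
,,,,,,
,,,@@,
,,,<@,
,,,,,,
,,,,,,
,,,,,,
,,,,,,
t=5: ,,,,,,
,,,,,,
,,,,,,
,,,@@,
,,,,@,
,,,v,,
,,,,,,
,,,,,,
,,,,,,
t=6: ,,,,,,
,,,,,,
,,,,,,
,,,@@,
,,,,@,
,,<@,,
,,,,,,
,,,,,,
,,,,,,
t=7: ,,,,,,
,,,,,,
,,,,,,
,,,@@,
,,^,@,
,,@@,,
,,,,,,
,,,,,,
,,,,,,
t=8: ,,,,,,
,,,,,,
,,,,,,
,,,@@,
,,@>@,
,,@@,,
,,,,,,
,,,,,,
,,,,,,
t=9: ,,,,,,
,,,,,,
,,,,,,
,,,@@,
,,@@@,
,,@v,,
,,,,,,
,,,,,,
,,,,,,
t=10: ,,,,,,
,,,,,,
,,,,,,
,,,@@,
,,@@@,
,,@,>,
,,,,,,
,,,,,,
,,,,,,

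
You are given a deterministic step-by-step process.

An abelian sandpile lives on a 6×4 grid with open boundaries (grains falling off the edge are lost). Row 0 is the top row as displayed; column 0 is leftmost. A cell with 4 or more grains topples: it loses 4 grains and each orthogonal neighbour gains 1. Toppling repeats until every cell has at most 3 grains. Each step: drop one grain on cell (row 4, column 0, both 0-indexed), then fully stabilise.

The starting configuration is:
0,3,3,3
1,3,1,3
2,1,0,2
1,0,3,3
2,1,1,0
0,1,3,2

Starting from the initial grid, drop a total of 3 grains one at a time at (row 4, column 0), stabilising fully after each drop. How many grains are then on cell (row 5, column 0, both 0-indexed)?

step 0: 0,3,3,3
1,3,1,3
2,1,0,2
1,0,3,3
2,1,1,0
0,1,3,2
step 1: 0,3,3,3
1,3,1,3
2,1,0,2
1,0,3,3
3,1,1,0
0,1,3,2
step 2: 0,3,3,3
1,3,1,3
2,1,0,2
2,0,3,3
0,2,1,0
1,1,3,2
step 3: 0,3,3,3
1,3,1,3
2,1,0,2
2,0,3,3
1,2,1,0
1,1,3,2

1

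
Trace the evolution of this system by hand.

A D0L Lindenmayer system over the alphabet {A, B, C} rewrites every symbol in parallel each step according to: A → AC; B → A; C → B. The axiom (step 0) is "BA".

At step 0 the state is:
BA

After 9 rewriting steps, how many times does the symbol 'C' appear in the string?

22

gen 0: BA
gen 1: AAC
gen 2: ACACB
gen 3: ACBACBA
gen 4: ACBAACBAAC
gen 5: ACBAACACBAACACB
gen 6: ACBAACACBACBAACACBACBA
gen 7: ACBAACACBACBAACBAACACBACBAACBAAC
gen 8: ACBAACACBACBAACBAACACBAACACBACBAACBAACACBAACACB
gen 9: ACBAACACBACBAACBAACACBAACACBACBAACACBACBAACBAACACBAACACBACBAACACBACBA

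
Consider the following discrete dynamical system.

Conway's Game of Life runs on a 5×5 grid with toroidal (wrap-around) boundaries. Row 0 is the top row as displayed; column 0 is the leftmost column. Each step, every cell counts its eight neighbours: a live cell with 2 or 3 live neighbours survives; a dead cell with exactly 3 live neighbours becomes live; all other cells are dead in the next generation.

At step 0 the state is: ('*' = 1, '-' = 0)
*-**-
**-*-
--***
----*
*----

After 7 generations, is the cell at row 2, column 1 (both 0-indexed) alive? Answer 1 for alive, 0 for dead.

[0] *-**-
**-*-
--***
----*
*----
[1] *-**-
*----
-**--
*---*
**-*-
[2] *-**-
*--**
-*--*
---**
---*-
[3] ***--
-----
--*--
*-***
-----
[4] -*---
--*--
-**-*
-****
-----
[5] -----
*-**-
----*
-*--*
**-*-
[6] *--*-
---**
-**-*
-****
***-*
[7] -----
-*---
-*---
-----
-----

1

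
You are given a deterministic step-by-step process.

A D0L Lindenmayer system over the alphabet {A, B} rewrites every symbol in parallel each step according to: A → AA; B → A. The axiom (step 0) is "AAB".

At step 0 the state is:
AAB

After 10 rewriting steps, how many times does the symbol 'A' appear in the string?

2560

0) AAB
1) AAAAA
2) AAAAAAAAAA
3) AAAAAAAAAAAAAAAAAAAA
4) AAAAAAAAAAAAAAAAAAAAAAAAAAAAAAAAAAAAAAAA
5) AAAAAAAAAAAAAAAAAAAAAAAAAAAAAAAAAAAAAAAAAAAAAAAAAAAAAAAAAAAAAAAAAAAAAAAAAAAAAAAA
6) AAAAAAAAAAAAAAAAAAAAAAAAAAAAAAAAAAAAAAAAAAAAAAAAAAAAAAAAAA…AAAAAAAAAAAAAAAAAAAAAAAAAAAAAAAAAAAAAAAAAAAAAAAAAAAAAAAAAA  (len 160)
7) AAAAAAAAAAAAAAAAAAAAAAAAAAAAAAAAAAAAAAAAAAAAAAAAAAAAAAAAAA…AAAAAAAAAAAAAAAAAAAAAAAAAAAAAAAAAAAAAAAAAAAAAAAAAAAAAAAAAA  (len 320)
8) AAAAAAAAAAAAAAAAAAAAAAAAAAAAAAAAAAAAAAAAAAAAAAAAAAAAAAAAAA…AAAAAAAAAAAAAAAAAAAAAAAAAAAAAAAAAAAAAAAAAAAAAAAAAAAAAAAAAA  (len 640)
9) AAAAAAAAAAAAAAAAAAAAAAAAAAAAAAAAAAAAAAAAAAAAAAAAAAAAAAAAAA…AAAAAAAAAAAAAAAAAAAAAAAAAAAAAAAAAAAAAAAAAAAAAAAAAAAAAAAAAA  (len 1280)
10) AAAAAAAAAAAAAAAAAAAAAAAAAAAAAAAAAAAAAAAAAAAAAAAAAAAAAAAAAA…AAAAAAAAAAAAAAAAAAAAAAAAAAAAAAAAAAAAAAAAAAAAAAAAAAAAAAAAAA  (len 2560)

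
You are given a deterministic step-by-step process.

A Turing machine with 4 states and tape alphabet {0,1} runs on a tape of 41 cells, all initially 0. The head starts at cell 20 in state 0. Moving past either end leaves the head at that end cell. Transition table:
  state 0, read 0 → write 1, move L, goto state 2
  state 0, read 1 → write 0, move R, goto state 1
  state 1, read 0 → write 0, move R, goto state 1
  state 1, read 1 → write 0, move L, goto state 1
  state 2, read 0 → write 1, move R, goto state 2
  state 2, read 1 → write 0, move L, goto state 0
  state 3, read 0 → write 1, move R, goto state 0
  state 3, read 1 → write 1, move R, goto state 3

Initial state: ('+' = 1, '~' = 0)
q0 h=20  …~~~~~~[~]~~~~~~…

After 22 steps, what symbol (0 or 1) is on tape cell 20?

0

step 0: q0 h=20  …~~~~~~[~]~~~~~~…
step 1: q2 h=19  …~~~~~~[~]+~~~~~…
step 2: q2 h=20  …~~~~~+[+]~~~~~~…
step 3: q0 h=19  …~~~~~~[+]~~~~~~…
step 4: q1 h=20  …~~~~~~[~]~~~~~~…
step 5: q1 h=21  …~~~~~~[~]~~~~~~…
step 6: q1 h=22  …~~~~~~[~]~~~~~~…
step 7: q1 h=23  …~~~~~~[~]~~~~~~…
step 8: q1 h=24  …~~~~~~[~]~~~~~~…
step 9: q1 h=25  …~~~~~~[~]~~~~~~…
step 10: q1 h=26  …~~~~~~[~]~~~~~~…
step 11: q1 h=27  …~~~~~~[~]~~~~~~…
step 12: q1 h=28  …~~~~~~[~]~~~~~~…
step 13: q1 h=29  …~~~~~~[~]~~~~~~…
step 14: q1 h=30  …~~~~~~[~]~~~~~~…
step 15: q1 h=31  …~~~~~~[~]~~~~~~…
step 16: q1 h=32  …~~~~~~[~]~~~~~~…
step 17: q1 h=33  …~~~~~~[~]~~~~~~…
step 18: q1 h=34  …~~~~~~[~]~~~~~~|
step 19: q1 h=35  …~~~~~~[~]~~~~~|
step 20: q1 h=36  …~~~~~~[~]~~~~|
step 21: q1 h=37  …~~~~~~[~]~~~|
step 22: q1 h=38  …~~~~~~[~]~~|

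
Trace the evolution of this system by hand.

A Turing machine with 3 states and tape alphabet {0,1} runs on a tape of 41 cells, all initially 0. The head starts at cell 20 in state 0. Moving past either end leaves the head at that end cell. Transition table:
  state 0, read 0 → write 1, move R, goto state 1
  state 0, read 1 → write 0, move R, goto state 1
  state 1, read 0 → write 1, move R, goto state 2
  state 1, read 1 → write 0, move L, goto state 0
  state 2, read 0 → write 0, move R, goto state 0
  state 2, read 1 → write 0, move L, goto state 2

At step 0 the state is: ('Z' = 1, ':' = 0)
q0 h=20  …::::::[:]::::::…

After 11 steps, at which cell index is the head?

step 0: q0 h=20  …::::::[:]::::::…
step 1: q1 h=21  …:::::Z[:]::::::…
step 2: q2 h=22  …::::ZZ[:]::::::…
step 3: q0 h=23  …:::ZZ:[:]::::::…
step 4: q1 h=24  …::ZZ:Z[:]::::::…
step 5: q2 h=25  …:ZZ:ZZ[:]::::::…
step 6: q0 h=26  …ZZ:ZZ:[:]::::::…
step 7: q1 h=27  …Z:ZZ:Z[:]::::::…
step 8: q2 h=28  …:ZZ:ZZ[:]::::::…
step 9: q0 h=29  …ZZ:ZZ:[:]::::::…
step 10: q1 h=30  …Z:ZZ:Z[:]::::::…
step 11: q2 h=31  …:ZZ:ZZ[:]::::::…

31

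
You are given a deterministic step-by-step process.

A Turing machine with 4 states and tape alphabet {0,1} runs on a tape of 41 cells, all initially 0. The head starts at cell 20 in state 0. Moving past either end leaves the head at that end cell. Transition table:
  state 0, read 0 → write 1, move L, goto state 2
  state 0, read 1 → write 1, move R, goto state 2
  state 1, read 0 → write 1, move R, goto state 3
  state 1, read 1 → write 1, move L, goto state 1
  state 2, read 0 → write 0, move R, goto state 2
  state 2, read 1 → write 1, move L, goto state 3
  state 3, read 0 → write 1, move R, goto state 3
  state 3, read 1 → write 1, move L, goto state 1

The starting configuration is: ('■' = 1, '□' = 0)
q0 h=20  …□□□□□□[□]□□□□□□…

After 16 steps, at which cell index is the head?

step 0: q0 h=20  …□□□□□□[□]□□□□□□…
step 1: q2 h=19  …□□□□□□[□]■□□□□□…
step 2: q2 h=20  …□□□□□□[■]□□□□□□…
step 3: q3 h=19  …□□□□□□[□]■□□□□□…
step 4: q3 h=20  …□□□□□■[■]□□□□□□…
step 5: q1 h=19  …□□□□□□[■]■□□□□□…
step 6: q1 h=18  …□□□□□□[□]■■□□□□…
step 7: q3 h=19  …□□□□□■[■]■□□□□□…
step 8: q1 h=18  …□□□□□□[■]■■□□□□…
step 9: q1 h=17  …□□□□□□[□]■■■□□□…
step 10: q3 h=18  …□□□□□■[■]■■□□□□…
step 11: q1 h=17  …□□□□□□[■]■■■□□□…
step 12: q1 h=16  …□□□□□□[□]■■■■□□…
step 13: q3 h=17  …□□□□□■[■]■■■□□□…
step 14: q1 h=16  …□□□□□□[■]■■■■□□…
step 15: q1 h=15  …□□□□□□[□]■■■■■□…
step 16: q3 h=16  …□□□□□■[■]■■■■□□…

16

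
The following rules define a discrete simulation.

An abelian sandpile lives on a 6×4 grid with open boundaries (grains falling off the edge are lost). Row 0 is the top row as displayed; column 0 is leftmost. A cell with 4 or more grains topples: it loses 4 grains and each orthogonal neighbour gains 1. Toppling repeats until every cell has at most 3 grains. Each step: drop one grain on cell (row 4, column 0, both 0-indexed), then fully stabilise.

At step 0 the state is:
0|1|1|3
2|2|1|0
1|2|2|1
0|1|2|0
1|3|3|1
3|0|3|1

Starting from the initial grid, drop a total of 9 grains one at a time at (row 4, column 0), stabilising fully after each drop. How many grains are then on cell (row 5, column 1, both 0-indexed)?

3

t=0: 0|1|1|3
2|2|1|0
1|2|2|1
0|1|2|0
1|3|3|1
3|0|3|1
t=1: 0|1|1|3
2|2|1|0
1|2|2|1
0|1|2|0
2|3|3|1
3|0|3|1
t=2: 0|1|1|3
2|2|1|0
1|2|2|1
0|1|2|0
3|3|3|1
3|0|3|1
t=3: 0|1|1|3
2|2|1|0
1|2|2|1
1|2|3|0
2|1|1|2
0|3|0|2
t=4: 0|1|1|3
2|2|1|0
1|2|2|1
1|2|3|0
3|1|1|2
0|3|0|2
t=5: 0|1|1|3
2|2|1|0
1|2|2|1
2|2|3|0
0|2|1|2
1|3|0|2
t=6: 0|1|1|3
2|2|1|0
1|2|2|1
2|2|3|0
1|2|1|2
1|3|0|2
t=7: 0|1|1|3
2|2|1|0
1|2|2|1
2|2|3|0
2|2|1|2
1|3|0|2
t=8: 0|1|1|3
2|2|1|0
1|2|2|1
2|2|3|0
3|2|1|2
1|3|0|2
t=9: 0|1|1|3
2|2|1|0
1|2|2|1
3|2|3|0
0|3|1|2
2|3|0|2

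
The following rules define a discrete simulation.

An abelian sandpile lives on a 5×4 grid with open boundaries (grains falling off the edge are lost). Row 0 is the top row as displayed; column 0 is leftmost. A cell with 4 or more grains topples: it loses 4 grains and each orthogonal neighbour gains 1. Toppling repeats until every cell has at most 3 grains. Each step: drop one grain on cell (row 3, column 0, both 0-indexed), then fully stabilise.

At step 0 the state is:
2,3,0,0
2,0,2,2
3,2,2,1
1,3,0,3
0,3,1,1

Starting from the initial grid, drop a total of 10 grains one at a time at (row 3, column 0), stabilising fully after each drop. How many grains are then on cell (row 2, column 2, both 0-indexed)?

3

gen 0: 2,3,0,0
2,0,2,2
3,2,2,1
1,3,0,3
0,3,1,1
gen 1: 2,3,0,0
2,0,2,2
3,2,2,1
2,3,0,3
0,3,1,1
gen 2: 2,3,0,0
2,0,2,2
3,2,2,1
3,3,0,3
0,3,1,1
gen 3: 2,3,0,0
3,1,2,2
1,0,3,1
2,2,1,3
2,0,2,1
gen 4: 2,3,0,0
3,1,2,2
1,0,3,1
3,2,1,3
2,0,2,1
gen 5: 2,3,0,0
3,1,2,2
2,0,3,1
0,3,1,3
3,0,2,1
gen 6: 2,3,0,0
3,1,2,2
2,0,3,1
1,3,1,3
3,0,2,1
gen 7: 2,3,0,0
3,1,2,2
2,0,3,1
2,3,1,3
3,0,2,1
gen 8: 2,3,0,0
3,1,2,2
2,0,3,1
3,3,1,3
3,0,2,1
gen 9: 2,3,0,0
3,1,2,2
3,1,3,1
2,0,2,3
0,2,2,1
gen 10: 2,3,0,0
3,1,2,2
3,1,3,1
3,0,2,3
0,2,2,1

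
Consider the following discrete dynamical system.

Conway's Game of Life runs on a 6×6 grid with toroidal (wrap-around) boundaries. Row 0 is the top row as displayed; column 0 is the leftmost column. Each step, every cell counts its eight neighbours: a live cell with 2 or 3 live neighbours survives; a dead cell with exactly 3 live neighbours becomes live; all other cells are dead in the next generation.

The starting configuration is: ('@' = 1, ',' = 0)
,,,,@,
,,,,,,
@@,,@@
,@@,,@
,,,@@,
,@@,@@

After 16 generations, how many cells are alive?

[0] ,,,,@,
,,,,,,
@@,,@@
,@@,,@
,,,@@,
,@@,@@
[1] ,,,@@@
@,,,@,
,@@,@@
,@@,,,
,,,,,,
,,@,,@
[2] @,,@,,
@@@,,,
,,@,@@
@@@@,,
,@@,,,
,,,@,@
[3] @,,@@@
@,@,@,
,,,,@@
@,,,@@
,,,,@,
@@,@@,
[4] ,,,,,,
@@,,,,
,@,,,,
@,,@,,
,@,,,,
@@@,,,
[5] ,,@,,,
@@,,,,
,@@,,,
@@@,,,
,,,,,,
@@@,,,
[6] ,,@,,,
@,,,,,
,,,,,,
@,@,,,
,,,,,,
,@@,,,
[7] ,,@,,,
,,,,,,
,@,,,,
,,,,,,
,,@,,,
,@@,,,
[8] ,@@,,,
,,,,,,
,,,,,,
,,,,,,
,@@,,,
,@@@,,
[9] ,@,@,,
,,,,,,
,,,,,,
,,,,,,
,@,@,,
@,,@,,
[10] ,,@,,,
,,,,,,
,,,,,,
,,,,,,
,,@,,,
@@,@@,
[11] ,@@@,,
,,,,,,
,,,,,,
,,,,,,
,@@@,,
,@,@,,
[12] ,@,@,,
,,@,,,
,,,,,,
,,@,,,
,@,@,,
@,,,@,
[13] ,@@@,,
,,@,,,
,,,,,,
,,@,,,
,@@@,,
@@,@@,
[14] @,,,@,
,@@@,,
,,,,,,
,@@@,,
@,,,@,
@,,,@,
[15] @,@,@,
,@@@,,
,,,,,,
,@@@,,
@,@,@,
@@,@@,
[16] @,,,@,
,@@@,,
,,,,,,
,@@@,,
@,,,@,
@,,,@,

12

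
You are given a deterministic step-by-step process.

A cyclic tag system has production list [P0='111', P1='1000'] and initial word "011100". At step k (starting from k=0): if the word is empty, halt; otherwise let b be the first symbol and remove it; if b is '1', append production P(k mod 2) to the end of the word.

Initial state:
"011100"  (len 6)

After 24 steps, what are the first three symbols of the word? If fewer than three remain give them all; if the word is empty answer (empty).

step 0: "011100"  (len 6)
step 1: "11100"  (len 5)
step 2: "11001000"  (len 8)
step 3: "1001000111"  (len 10)
step 4: "0010001111000"  (len 13)
step 5: "010001111000"  (len 12)
step 6: "10001111000"  (len 11)
step 7: "0001111000111"  (len 13)
step 8: "001111000111"  (len 12)
step 9: "01111000111"  (len 11)
step 10: "1111000111"  (len 10)
step 11: "111000111111"  (len 12)
step 12: "110001111111000"  (len 15)
step 13: "10001111111000111"  (len 17)
step 14: "00011111110001111000"  (len 20)
step 15: "0011111110001111000"  (len 19)
step 16: "011111110001111000"  (len 18)
step 17: "11111110001111000"  (len 17)
step 18: "11111100011110001000"  (len 20)
step 19: "1111100011110001000111"  (len 22)
step 20: "1111000111100010001111000"  (len 25)
step 21: "111000111100010001111000111"  (len 27)
step 22: "110001111000100011110001111000"  (len 30)
step 23: "10001111000100011110001111000111"  (len 32)
step 24: "00011110001000111100011110001111000"  (len 35)

000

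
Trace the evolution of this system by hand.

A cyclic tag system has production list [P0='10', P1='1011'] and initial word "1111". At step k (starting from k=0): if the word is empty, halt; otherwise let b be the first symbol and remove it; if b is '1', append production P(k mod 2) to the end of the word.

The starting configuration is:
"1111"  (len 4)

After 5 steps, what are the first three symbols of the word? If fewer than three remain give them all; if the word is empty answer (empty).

010

0) "1111"  (len 4)
1) "11110"  (len 5)
2) "11101011"  (len 8)
3) "110101110"  (len 9)
4) "101011101011"  (len 12)
5) "0101110101110"  (len 13)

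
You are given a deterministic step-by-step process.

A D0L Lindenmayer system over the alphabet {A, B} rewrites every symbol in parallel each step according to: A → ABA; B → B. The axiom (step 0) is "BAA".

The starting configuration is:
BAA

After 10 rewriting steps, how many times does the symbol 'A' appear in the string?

0) BAA
1) BABAABA
2) BABABABAABABABA
3) BABABABABABABABAABABABABABABABA
4) BABABABABABABABABABABABABABABABAABABABABABABABABABABABABABABABA
5) BABABABABABABABABABABABABABABABABABABABABABABABABABABABABA…BABABABABABABABABABABABABABABABABABABABABABABABABABABABABA  (len 127)
6) BABABABABABABABABABABABABABABABABABABABABABABABABABABABABA…BABABABABABABABABABABABABABABABABABABABABABABABABABABABABA  (len 255)
7) BABABABABABABABABABABABABABABABABABABABABABABABABABABABABA…BABABABABABABABABABABABABABABABABABABABABABABABABABABABABA  (len 511)
8) BABABABABABABABABABABABABABABABABABABABABABABABABABABABABA…BABABABABABABABABABABABABABABABABABABABABABABABABABABABABA  (len 1023)
9) BABABABABABABABABABABABABABABABABABABABABABABABABABABABABA…BABABABABABABABABABABABABABABABABABABABABABABABABABABABABA  (len 2047)
10) BABABABABABABABABABABABABABABABABABABABABABABABABABABABABA…BABABABABABABABABABABABABABABABABABABABABABABABABABABABABA  (len 4095)

2048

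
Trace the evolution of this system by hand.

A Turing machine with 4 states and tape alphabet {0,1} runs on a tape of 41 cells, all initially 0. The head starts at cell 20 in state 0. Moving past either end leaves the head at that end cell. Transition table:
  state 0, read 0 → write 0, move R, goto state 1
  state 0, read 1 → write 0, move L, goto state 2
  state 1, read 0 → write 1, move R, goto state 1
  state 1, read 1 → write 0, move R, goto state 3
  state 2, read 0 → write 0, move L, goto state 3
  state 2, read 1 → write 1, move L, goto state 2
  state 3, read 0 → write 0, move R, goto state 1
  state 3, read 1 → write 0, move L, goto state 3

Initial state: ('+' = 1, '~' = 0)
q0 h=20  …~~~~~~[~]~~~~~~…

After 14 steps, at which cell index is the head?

34

[0] q0 h=20  …~~~~~~[~]~~~~~~…
[1] q1 h=21  …~~~~~~[~]~~~~~~…
[2] q1 h=22  …~~~~~+[~]~~~~~~…
[3] q1 h=23  …~~~~++[~]~~~~~~…
[4] q1 h=24  …~~~+++[~]~~~~~~…
[5] q1 h=25  …~~++++[~]~~~~~~…
[6] q1 h=26  …~+++++[~]~~~~~~…
[7] q1 h=27  …++++++[~]~~~~~~…
[8] q1 h=28  …++++++[~]~~~~~~…
[9] q1 h=29  …++++++[~]~~~~~~…
[10] q1 h=30  …++++++[~]~~~~~~…
[11] q1 h=31  …++++++[~]~~~~~~…
[12] q1 h=32  …++++++[~]~~~~~~…
[13] q1 h=33  …++++++[~]~~~~~~…
[14] q1 h=34  …++++++[~]~~~~~~|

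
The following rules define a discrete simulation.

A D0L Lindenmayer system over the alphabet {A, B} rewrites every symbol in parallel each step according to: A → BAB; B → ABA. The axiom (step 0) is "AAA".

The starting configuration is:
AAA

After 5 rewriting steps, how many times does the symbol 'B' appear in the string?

366

step 0: AAA
step 1: BABBABBAB
step 2: ABABABABAABABABABAABABABABA
step 3: BABABABABABABABABABABABABABBABABABABABABABABABABABABABBABABABABABABABABABABABABAB
step 4: ABABABABABABABABABABABABABABABABABABABABABABABABABABABABAB…BABABABABABABABABABABABABABABABABABABABABABABABABABABABABA  (len 243)
step 5: BABABABABABABABABABABABABABABABABABABABABABABABABABABABABA…ABABABABABABABABABABABABABABABABABABABABABABABABABABABABAB  (len 729)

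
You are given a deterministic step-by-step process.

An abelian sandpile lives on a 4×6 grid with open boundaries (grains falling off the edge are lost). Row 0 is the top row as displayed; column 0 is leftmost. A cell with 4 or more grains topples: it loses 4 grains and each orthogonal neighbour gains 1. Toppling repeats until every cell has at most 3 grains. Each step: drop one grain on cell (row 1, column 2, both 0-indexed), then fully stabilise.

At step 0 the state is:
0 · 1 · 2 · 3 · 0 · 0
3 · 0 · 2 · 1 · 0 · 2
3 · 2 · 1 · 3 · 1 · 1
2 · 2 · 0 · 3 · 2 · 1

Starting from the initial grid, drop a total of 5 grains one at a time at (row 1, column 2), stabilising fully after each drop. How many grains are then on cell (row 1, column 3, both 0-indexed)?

2

[0] 0 · 1 · 2 · 3 · 0 · 0
3 · 0 · 2 · 1 · 0 · 2
3 · 2 · 1 · 3 · 1 · 1
2 · 2 · 0 · 3 · 2 · 1
[1] 0 · 1 · 2 · 3 · 0 · 0
3 · 0 · 3 · 1 · 0 · 2
3 · 2 · 1 · 3 · 1 · 1
2 · 2 · 0 · 3 · 2 · 1
[2] 0 · 1 · 3 · 3 · 0 · 0
3 · 1 · 0 · 2 · 0 · 2
3 · 2 · 2 · 3 · 1 · 1
2 · 2 · 0 · 3 · 2 · 1
[3] 0 · 1 · 3 · 3 · 0 · 0
3 · 1 · 1 · 2 · 0 · 2
3 · 2 · 2 · 3 · 1 · 1
2 · 2 · 0 · 3 · 2 · 1
[4] 0 · 1 · 3 · 3 · 0 · 0
3 · 1 · 2 · 2 · 0 · 2
3 · 2 · 2 · 3 · 1 · 1
2 · 2 · 0 · 3 · 2 · 1
[5] 0 · 1 · 3 · 3 · 0 · 0
3 · 1 · 3 · 2 · 0 · 2
3 · 2 · 2 · 3 · 1 · 1
2 · 2 · 0 · 3 · 2 · 1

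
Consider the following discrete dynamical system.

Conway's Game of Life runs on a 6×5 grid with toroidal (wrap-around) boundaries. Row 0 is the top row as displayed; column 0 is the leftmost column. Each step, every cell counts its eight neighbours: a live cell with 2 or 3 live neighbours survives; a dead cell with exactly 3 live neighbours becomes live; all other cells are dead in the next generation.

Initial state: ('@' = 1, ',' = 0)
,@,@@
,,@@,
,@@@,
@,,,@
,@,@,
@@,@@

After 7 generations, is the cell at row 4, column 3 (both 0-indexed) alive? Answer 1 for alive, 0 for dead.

0

step 0: ,@,@@
,,@@,
,@@@,
@,,,@
,@,@,
@@,@@
step 1: ,@,,,
@,,,,
@@,,,
@,,,@
,@,@,
,@,,,
step 2: @@,,,
@,,,,
,@,,,
,,@,@
,@@,@
@@,,,
step 3: ,,,,@
@,,,,
@@,,,
,,@,,
,,@,@
,,,,@
step 4: @,,,@
@@,,@
@@,,,
@,@@,
,,,,,
@,,,@
step 5: ,,,@,
,,,,,
,,,@,
@,@,@
@@,@,
@,,,@
step 6: ,,,,@
,,,,,
,,,@@
@,@,,
,,@@,
@@@@,
step 7: @@@@@
,,,@@
,,,@@
,@@,,
@,,,,
@@,,,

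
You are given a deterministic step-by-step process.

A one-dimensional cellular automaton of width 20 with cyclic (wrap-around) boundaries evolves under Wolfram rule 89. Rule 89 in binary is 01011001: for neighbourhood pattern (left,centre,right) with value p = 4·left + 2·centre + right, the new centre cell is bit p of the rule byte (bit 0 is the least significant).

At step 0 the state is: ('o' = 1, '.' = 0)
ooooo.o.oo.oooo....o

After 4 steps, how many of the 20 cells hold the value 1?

10

[0] ooooo.o.oo.oooo....o
[1] ....o...oo.o..oooo.o
[2] ooo..oo.oo..o.o..o..
[3] o.oo.oo.ooo....o..o.
[4] ..oo.oo.o.oooo..o...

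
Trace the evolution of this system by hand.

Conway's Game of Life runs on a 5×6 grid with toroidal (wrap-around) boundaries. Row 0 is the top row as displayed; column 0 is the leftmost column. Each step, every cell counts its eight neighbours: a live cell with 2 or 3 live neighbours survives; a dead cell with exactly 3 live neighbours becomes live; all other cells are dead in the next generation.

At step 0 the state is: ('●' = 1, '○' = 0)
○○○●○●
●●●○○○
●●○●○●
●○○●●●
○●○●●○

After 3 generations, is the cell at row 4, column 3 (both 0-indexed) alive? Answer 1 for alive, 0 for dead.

0

t=0: ○○○●○●
●●●○○○
●●○●○●
●○○●●●
○●○●●○
t=1: ○○○●○●
○○○●○○
○○○●○○
○○○○○○
○○○○○○
t=2: ○○○○●○
○○●●○○
○○○○○○
○○○○○○
○○○○○○
t=3: ○○○●○○
○○○●○○
○○○○○○
○○○○○○
○○○○○○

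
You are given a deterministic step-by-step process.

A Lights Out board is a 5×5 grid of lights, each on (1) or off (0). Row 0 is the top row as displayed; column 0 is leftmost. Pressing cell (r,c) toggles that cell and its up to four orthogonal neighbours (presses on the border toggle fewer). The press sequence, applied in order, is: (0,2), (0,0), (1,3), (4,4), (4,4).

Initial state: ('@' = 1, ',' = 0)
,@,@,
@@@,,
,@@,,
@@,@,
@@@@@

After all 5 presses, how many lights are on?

t=0: ,@,@,
@@@,,
,@@,,
@@,@,
@@@@@
t=1: ,,@,,
@@,,,
,@@,,
@@,@,
@@@@@
t=2: @@@,,
,@,,,
,@@,,
@@,@,
@@@@@
t=3: @@@@,
,@@@@
,@@@,
@@,@,
@@@@@
t=4: @@@@,
,@@@@
,@@@,
@@,@@
@@@,,
t=5: @@@@,
,@@@@
,@@@,
@@,@,
@@@@@

19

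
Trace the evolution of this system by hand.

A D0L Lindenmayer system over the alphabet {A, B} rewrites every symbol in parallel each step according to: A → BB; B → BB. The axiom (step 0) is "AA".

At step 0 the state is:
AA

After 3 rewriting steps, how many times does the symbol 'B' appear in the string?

gen 0: AA
gen 1: BBBB
gen 2: BBBBBBBB
gen 3: BBBBBBBBBBBBBBBB

16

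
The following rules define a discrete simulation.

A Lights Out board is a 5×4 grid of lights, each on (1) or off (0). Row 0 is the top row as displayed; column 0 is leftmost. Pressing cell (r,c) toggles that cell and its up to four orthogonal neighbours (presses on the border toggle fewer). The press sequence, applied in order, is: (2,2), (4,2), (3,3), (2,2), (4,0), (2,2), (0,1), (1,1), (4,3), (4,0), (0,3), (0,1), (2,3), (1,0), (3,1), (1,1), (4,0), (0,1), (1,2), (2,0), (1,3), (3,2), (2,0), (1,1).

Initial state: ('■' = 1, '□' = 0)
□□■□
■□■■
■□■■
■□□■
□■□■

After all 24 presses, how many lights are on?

11

k=0  □□■□
■□■■
■□■■
■□□■
□■□■
k=1  □□■□
■□□■
■■□□
■□■■
□■□■
k=2  □□■□
■□□■
■■□□
■□□■
□□■□
k=3  □□■□
■□□■
■■□■
■□■□
□□■■
k=4  □□■□
■□■■
■□■□
■□□□
□□■■
k=5  □□■□
■□■■
■□■□
□□□□
■■■■
k=6  □□■□
■□□■
■■□■
□□■□
■■■■
k=7  ■■□□
■■□■
■■□■
□□■□
■■■■
k=8  ■□□□
□□■■
■□□■
□□■□
■■■■
k=9  ■□□□
□□■■
■□□■
□□■■
■■□□
k=10  ■□□□
□□■■
■□□■
■□■■
□□□□
k=11  ■□■■
□□■□
■□□■
■□■■
□□□□
k=12  □■□■
□■■□
■□□■
■□■■
□□□□
k=13  □■□■
□■■■
■□■□
■□■□
□□□□
k=14  ■■□■
■□■■
□□■□
■□■□
□□□□
k=15  ■■□■
■□■■
□■■□
□■□□
□■□□
k=16  ■□□■
□■□■
□□■□
□■□□
□■□□
k=17  ■□□■
□■□■
□□■□
■■□□
■□□□
k=18  □■■■
□□□■
□□■□
■■□□
■□□□
k=19  □■□■
□■■□
□□□□
■■□□
■□□□
k=20  □■□■
■■■□
■■□□
□■□□
■□□□
k=21  □■□□
■■□■
■■□■
□■□□
■□□□
k=22  □■□□
■■□■
■■■■
□□■■
■□■□
k=23  □■□□
□■□■
□□■■
■□■■
■□■□
k=24  □□□□
■□■■
□■■■
■□■■
■□■□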